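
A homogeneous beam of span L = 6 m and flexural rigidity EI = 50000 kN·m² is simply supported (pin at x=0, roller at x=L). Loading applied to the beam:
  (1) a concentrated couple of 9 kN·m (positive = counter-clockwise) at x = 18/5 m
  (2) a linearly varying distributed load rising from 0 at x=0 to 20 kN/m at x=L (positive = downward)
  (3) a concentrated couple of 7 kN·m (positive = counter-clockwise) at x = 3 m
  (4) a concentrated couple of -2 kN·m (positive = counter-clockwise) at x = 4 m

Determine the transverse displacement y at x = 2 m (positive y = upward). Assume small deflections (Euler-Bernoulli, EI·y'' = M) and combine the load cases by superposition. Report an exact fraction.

Load 1 — applied couple M₀=9 kN·m at a=18/5 m (b=L-a=12/5):
  y_1 = (M₀x³/(6L)+C₁x)/EI  [x≤a] with C₁=M₀(3b²-L²)/(6L)=-117/25 = (9·2³/(6·6)+(-117/25)·2)/50000 = -23/156250 m
Load 2 — triangular load w₀=20 kN/m (0→w₀ over full span):
  y_2 = -w₀x(7L⁴-10L²x²+3x⁴)/(360LEI) = -20·2·(7·6⁴-10·6²·2²+3·2⁴)/(360·6·50000) = -16/5625 m
Load 3 — applied couple M₀=7 kN·m at a=3 m (b=L-a=3):
  y_3 = (M₀x³/(6L)+C₁x)/EI  [x≤a] with C₁=M₀(3b²-L²)/(6L)=-7/4 = (7·2³/(6·6)+(-7/4)·2)/50000 = -7/180000 m
Load 4 — applied couple M₀=-2 kN·m at a=4 m (b=L-a=2):
  y_4 = (M₀x³/(6L)+C₁x)/EI  [x≤a] with C₁=M₀(3b²-L²)/(6L)=4/3 = ((-2)·2³/(6·6)+(4/3)·2)/50000 = 1/22500 m
Superposition: y = Σ y_i = -67187/22500000 m ≈ -0.002986 m

y(2) = -67187/22500000 m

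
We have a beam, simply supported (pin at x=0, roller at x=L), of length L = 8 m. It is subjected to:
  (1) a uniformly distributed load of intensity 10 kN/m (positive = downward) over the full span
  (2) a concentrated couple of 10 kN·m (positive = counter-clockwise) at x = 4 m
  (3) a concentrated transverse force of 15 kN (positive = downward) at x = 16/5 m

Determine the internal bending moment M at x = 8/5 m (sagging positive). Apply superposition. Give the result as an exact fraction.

M(8/5) = 338/5 kN·m

Load 1 — uniform load w=10 kN/m over full span:
  M_1 = wx(L-x)/2 = 10·(8/5)·(8-(8/5))/2 = 256/5 kN·m
Load 2 — applied couple M₀=10 kN·m at a=4 m (b=L-a=4):
  M_2 = M₀x/L  [x≤a] = 10·(8/5)/8 = 2 kN·m
Load 3 — point force P=15 kN at a=16/5 m (b=L-a=24/5):
  M_3 = Pbx/L  [x≤a] = 15·(24/5)·(8/5)/8 = 72/5 kN·m
Superposition: M = Σ M_i = 338/5 kN·m ≈ 67.600000 kN·m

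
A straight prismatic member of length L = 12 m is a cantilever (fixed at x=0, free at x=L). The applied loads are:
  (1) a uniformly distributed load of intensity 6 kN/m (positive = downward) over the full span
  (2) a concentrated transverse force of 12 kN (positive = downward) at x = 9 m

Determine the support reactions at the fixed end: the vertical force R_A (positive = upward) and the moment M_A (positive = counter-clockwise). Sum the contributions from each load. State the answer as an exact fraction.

Load 1 — uniform load w=6 kN/m over full span:
  R_A = wL = 6·12 = 72 kN
  M_A = wL²/2 = 6·12²/2 = 432 kN·m
Load 2 — point force P=12 kN at a=9 m (b=L-a=3):
  R_A = P = 12 kN
  M_A = Pa = 12·9 = 108 kN·m
Superposition: R_A = 84 kN, M_A = 540 kN·m

R_A = 84 kN, M_A = 540 kN·m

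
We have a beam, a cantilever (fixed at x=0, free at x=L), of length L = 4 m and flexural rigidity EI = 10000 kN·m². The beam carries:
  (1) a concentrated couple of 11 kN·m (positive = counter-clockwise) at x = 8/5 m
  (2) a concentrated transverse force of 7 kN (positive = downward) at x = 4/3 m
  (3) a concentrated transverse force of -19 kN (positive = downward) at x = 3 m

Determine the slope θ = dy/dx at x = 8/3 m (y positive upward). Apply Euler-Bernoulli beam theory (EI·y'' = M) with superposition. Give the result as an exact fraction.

θ(8/3) = 539/56250 rad

Load 1 — applied couple M₀=11 kN·m at a=8/5 m (b=L-a=12/5):
  θ_1 = M₀a/EI  [x>a] = 11·(8/5)/10000 = 11/6250 rad
Load 2 — point force P=7 kN at a=4/3 m (b=L-a=8/3):
  θ_2 = -Pa²/(2EI)  [x>a] = -7·(4/3)²/(2·10000) = -7/11250 rad
Load 3 — point force P=-19 kN at a=3 m (b=L-a=1):
  θ_3 = -Px(2a-x)/(2EI)  [x≤a] = -(-19)·(8/3)·(2·3-(8/3))/(2·10000) = 19/2250 rad
Superposition: θ = Σ θ_i = 539/56250 rad ≈ 0.009582 rad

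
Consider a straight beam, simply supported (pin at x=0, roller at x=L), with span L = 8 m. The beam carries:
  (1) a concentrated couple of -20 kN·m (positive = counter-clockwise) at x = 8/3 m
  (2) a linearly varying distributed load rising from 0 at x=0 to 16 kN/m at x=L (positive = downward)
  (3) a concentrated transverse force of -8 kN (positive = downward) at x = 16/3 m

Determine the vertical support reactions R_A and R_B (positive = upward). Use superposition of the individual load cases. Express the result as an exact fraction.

Load 1 — applied couple M₀=-20 kN·m at a=8/3 m (b=L-a=16/3):
  R_A = M₀/L = (-20)/8 = -5/2 kN
  R_B = -M₀/L = -(-20)/8 = 5/2 kN
Load 2 — triangular load w₀=16 kN/m (0→w₀ over full span):
  R_A = w₀L/6 = 16·8/6 = 64/3 kN
  R_B = w₀L/3 = 16·8/3 = 128/3 kN
Load 3 — point force P=-8 kN at a=16/3 m (b=L-a=8/3):
  R_A = Pb/L = (-8)·(8/3)/8 = -8/3 kN
  R_B = Pa/L = (-8)·(16/3)/8 = -16/3 kN
Superposition: R_A = 97/6 kN, R_B = 239/6 kN

R_A = 97/6 kN, R_B = 239/6 kN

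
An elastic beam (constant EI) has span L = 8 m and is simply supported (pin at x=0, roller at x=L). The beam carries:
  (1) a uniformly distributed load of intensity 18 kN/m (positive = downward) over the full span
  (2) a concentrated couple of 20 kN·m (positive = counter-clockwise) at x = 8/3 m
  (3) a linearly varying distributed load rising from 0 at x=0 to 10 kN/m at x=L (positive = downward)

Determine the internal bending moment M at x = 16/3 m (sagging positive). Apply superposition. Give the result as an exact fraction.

Load 1 — uniform load w=18 kN/m over full span:
  M_1 = wx(L-x)/2 = 18·(16/3)·(8-(16/3))/2 = 128 kN·m
Load 2 — applied couple M₀=20 kN·m at a=8/3 m (b=L-a=16/3):
  M_2 = M₀x/L - M₀  [x>a] = 20·(16/3)/8 - 20 = -20/3 kN·m
Load 3 — triangular load w₀=10 kN/m (0→w₀ over full span):
  M_3 = w₀Lx/6 - w₀x³/(6L) = 10·8·(16/3)/6 - 10·(16/3)³/(6·8) = 3200/81 kN·m
Superposition: M = Σ M_i = 13028/81 kN·m ≈ 160.839506 kN·m

M(16/3) = 13028/81 kN·m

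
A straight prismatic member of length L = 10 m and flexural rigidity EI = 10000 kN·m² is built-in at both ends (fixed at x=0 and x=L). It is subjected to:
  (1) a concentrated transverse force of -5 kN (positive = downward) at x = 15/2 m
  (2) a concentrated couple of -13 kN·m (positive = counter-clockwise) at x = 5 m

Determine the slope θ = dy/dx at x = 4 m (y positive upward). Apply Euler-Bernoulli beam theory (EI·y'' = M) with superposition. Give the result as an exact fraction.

θ(4) = 21/400000 rad

Load 1 — point force P=-5 kN at a=15/2 m (b=L-a=5/2):
  θ_1 = -Pb²x(2aL-(3a+b)x)/(2L³EI)  [x≤a] = -(-5)·(5/2)²·4·(2·(15/2)·10-(3·(15/2)+(5/2))·4)/(2·10³·10000) = 1/3200 rad
Load 2 — applied couple M₀=-13 kN·m at a=5 m (b=L-a=5):
  θ_2 = (R_Ax²/2 - M_Ax)/EI  [x≤a] with R_A=-39/20, M_A=-13/4 = ((-39/20)·4²/2 - (-13/4)·4)/10000 = -13/50000 rad
Superposition: θ = Σ θ_i = 21/400000 rad ≈ 0.000053 rad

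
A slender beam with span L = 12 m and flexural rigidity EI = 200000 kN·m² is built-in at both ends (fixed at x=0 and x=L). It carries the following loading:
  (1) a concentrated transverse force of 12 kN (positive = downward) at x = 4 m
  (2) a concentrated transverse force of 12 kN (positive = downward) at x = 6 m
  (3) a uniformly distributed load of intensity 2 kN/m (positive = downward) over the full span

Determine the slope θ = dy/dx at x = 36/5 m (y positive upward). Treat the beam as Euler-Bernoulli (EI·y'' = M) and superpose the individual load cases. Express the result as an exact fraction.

θ(36/5) = 363/1562500 rad

Load 1 — point force P=12 kN at a=4 m (b=L-a=8):
  θ_1 = Pa²(L-x)(2bL-(3b+a)(L-x))/(2L³EI)  [x>a] = 12·4²·(12-(36/5))·(2·8·12-(3·8+4)·(12-(36/5)))/(2·12³·200000) = 6/78125 rad
Load 2 — point force P=12 kN at a=6 m (b=L-a=6):
  θ_2 = Pa²(L-x)(2bL-(3b+a)(L-x))/(2L³EI)  [x>a] = 12·6²·(12-(36/5))·(2·6·12-(3·6+6)·(12-(36/5)))/(2·12³·200000) = 27/312500 rad
Load 3 — uniform load w=2 kN/m over full span:
  θ_3 = -wx(L-x)(L-2x)/(12EI) = -2·(36/5)·(12-(36/5))·(12-2·(36/5))/(12·200000) = 27/390625 rad
Superposition: θ = Σ θ_i = 363/1562500 rad ≈ 0.000232 rad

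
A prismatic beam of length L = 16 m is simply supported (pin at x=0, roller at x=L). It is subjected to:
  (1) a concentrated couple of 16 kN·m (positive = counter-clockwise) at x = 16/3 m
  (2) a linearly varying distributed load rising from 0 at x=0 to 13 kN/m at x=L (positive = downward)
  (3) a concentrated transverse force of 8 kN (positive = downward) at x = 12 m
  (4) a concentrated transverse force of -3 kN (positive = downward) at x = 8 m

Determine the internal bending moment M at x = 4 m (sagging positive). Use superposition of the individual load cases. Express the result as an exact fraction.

Load 1 — applied couple M₀=16 kN·m at a=16/3 m (b=L-a=32/3):
  M_1 = M₀x/L  [x≤a] = 16·4/16 = 4 kN·m
Load 2 — triangular load w₀=13 kN/m (0→w₀ over full span):
  M_2 = w₀Lx/6 - w₀x³/(6L) = 13·16·4/6 - 13·4³/(6·16) = 130 kN·m
Load 3 — point force P=8 kN at a=12 m (b=L-a=4):
  M_3 = Pbx/L  [x≤a] = 8·4·4/16 = 8 kN·m
Load 4 — point force P=-3 kN at a=8 m (b=L-a=8):
  M_4 = Pbx/L  [x≤a] = (-3)·8·4/16 = -6 kN·m
Superposition: M = Σ M_i = 136 kN·m ≈ 136.000000 kN·m

M(4) = 136 kN·m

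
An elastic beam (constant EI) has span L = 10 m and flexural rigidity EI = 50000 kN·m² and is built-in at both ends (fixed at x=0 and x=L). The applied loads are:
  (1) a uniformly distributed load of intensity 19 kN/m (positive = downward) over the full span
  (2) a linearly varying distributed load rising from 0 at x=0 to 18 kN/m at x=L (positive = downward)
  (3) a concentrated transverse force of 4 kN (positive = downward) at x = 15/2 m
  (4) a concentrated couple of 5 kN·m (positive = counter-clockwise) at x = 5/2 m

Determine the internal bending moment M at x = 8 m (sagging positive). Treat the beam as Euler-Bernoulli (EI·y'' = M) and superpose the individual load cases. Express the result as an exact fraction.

M(8) = -569/240 kN·m

Load 1 — uniform load w=19 kN/m over full span:
  M_1 = wLx/2 - wL²/12 - wx²/2 = 19·10·8/2 - 19·10²/12 - 19·8²/2 = -19/3 kN·m
Load 2 — triangular load w₀=18 kN/m (0→w₀ over full span):
  M_2 = 3w₀Lx/20 - w₀L²/30 - w₀x³/(6L) = 3·18·10·8/20 - 18·10²/30 - 18·8³/(6·10) = 12/5 kN·m
Load 3 — point force P=4 kN at a=15/2 m (b=L-a=5/2):
  M_3 = Pa²(a+3b)(L-x)/L³ - Pa²b/L²  [x>a] = 4·(15/2)²·((15/2)+3·(5/2))·(10-8)/10³ - 4·(15/2)²·(5/2)/10² = 9/8 kN·m
Load 4 — applied couple M₀=5 kN·m at a=5/2 m (b=L-a=15/2):
  M_4 = R_Ax - M_A - M₀  [x>a] with R_A=9/16, M_A=-15/16 = (9/16)·8 - (-15/16) - 5 = 7/16 kN·m
Superposition: M = Σ M_i = -569/240 kN·m ≈ -2.370833 kN·m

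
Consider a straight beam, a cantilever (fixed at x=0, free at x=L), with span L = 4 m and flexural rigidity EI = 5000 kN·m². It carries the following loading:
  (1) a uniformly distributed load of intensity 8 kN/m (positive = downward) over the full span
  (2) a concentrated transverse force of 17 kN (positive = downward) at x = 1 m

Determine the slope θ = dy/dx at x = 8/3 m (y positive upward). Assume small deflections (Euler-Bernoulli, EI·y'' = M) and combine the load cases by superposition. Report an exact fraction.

θ(8/3) = -14689/810000 rad

Load 1 — uniform load w=8 kN/m over full span:
  θ_1 = -wx(x²-3Lx+3L²)/(6EI) = -8·(8/3)·((8/3)²-3·4·(8/3)+3·4²)/(6·5000) = -832/50625 rad
Load 2 — point force P=17 kN at a=1 m (b=L-a=3):
  θ_2 = -Pa²/(2EI)  [x>a] = -17·1²/(2·5000) = -17/10000 rad
Superposition: θ = Σ θ_i = -14689/810000 rad ≈ -0.018135 rad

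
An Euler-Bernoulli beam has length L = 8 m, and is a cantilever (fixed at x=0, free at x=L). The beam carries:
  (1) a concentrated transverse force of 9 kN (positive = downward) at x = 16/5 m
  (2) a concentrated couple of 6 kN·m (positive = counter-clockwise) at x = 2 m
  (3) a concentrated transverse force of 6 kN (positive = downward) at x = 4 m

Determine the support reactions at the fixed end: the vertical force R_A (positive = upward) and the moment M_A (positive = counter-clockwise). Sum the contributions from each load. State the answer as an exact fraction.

Load 1 — point force P=9 kN at a=16/5 m (b=L-a=24/5):
  R_A = P = 9 kN
  M_A = Pa = 9·(16/5) = 144/5 kN·m
Load 2 — applied couple M₀=6 kN·m at a=2 m (b=L-a=6):
  R_A = 0 kN
  M_A = -M₀ = -6 kN·m
Load 3 — point force P=6 kN at a=4 m (b=L-a=4):
  R_A = P = 6 kN
  M_A = Pa = 6·4 = 24 kN·m
Superposition: R_A = 15 kN, M_A = 234/5 kN·m

R_A = 15 kN, M_A = 234/5 kN·m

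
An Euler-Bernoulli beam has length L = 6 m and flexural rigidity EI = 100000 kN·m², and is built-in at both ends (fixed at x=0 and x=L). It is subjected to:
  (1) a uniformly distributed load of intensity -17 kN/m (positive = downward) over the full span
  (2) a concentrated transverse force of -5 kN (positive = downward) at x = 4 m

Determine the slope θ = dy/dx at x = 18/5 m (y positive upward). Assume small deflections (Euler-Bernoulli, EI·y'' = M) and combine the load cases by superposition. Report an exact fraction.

Load 1 — uniform load w=-17 kN/m over full span:
  θ_1 = -wx(L-x)(L-2x)/(12EI) = -(-17)·(18/5)·(6-(18/5))·(6-2·(18/5))/(12·100000) = -459/3125000 rad
Load 2 — point force P=-5 kN at a=4 m (b=L-a=2):
  θ_2 = -Pb²x(2aL-(3a+b)x)/(2L³EI)  [x≤a] = -(-5)·2²·(18/5)·(2·4·6-(3·4+2)·(18/5))/(2·6³·100000) = -1/250000 rad
Superposition: θ = Σ θ_i = -943/6250000 rad ≈ -0.000151 rad

θ(18/5) = -943/6250000 rad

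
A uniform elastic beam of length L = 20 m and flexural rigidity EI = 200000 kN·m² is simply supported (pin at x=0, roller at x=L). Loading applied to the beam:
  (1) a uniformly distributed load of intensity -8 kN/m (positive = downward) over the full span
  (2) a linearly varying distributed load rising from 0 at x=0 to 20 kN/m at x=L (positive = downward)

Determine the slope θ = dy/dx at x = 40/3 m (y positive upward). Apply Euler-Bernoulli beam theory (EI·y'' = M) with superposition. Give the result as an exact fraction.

θ(40/3) = 13/12150 rad

Load 1 — uniform load w=-8 kN/m over full span:
  θ_1 = -w(L³-6Lx²+4x³)/(24EI) = -(-8)·(20³-6·20·(40/3)²+4·(40/3)³)/(24·200000) = -13/2025 rad
Load 2 — triangular load w₀=20 kN/m (0→w₀ over full span):
  θ_2 = -w₀(7L⁴-30L²x²+15x⁴)/(360LEI) = -20·(7·20⁴-30·20²·(40/3)²+15·(40/3)⁴)/(360·20·200000) = 91/12150 rad
Superposition: θ = Σ θ_i = 13/12150 rad ≈ 0.001070 rad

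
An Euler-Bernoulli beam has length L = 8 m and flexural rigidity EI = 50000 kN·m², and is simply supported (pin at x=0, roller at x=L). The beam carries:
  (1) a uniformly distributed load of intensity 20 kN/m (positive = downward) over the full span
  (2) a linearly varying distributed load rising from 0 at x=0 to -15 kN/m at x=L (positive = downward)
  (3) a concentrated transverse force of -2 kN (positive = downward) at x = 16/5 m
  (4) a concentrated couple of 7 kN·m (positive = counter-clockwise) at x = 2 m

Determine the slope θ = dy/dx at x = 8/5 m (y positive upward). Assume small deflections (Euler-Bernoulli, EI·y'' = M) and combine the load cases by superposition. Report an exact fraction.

Load 1 — uniform load w=20 kN/m over full span:
  θ_1 = -w(L³-6Lx²+4x³)/(24EI) = -20·(8³-6·8·(8/5)²+4·(8/5)³)/(24·50000) = -528/78125 rad
Load 2 — triangular load w₀=-15 kN/m (0→w₀ over full span):
  θ_2 = -w₀(7L⁴-30L²x²+15x⁴)/(360LEI) = -(-15)·(7·8⁴-30·8²·(8/5)²+15·(8/5)⁴)/(360·8·50000) = 2912/1171875 rad
Load 3 — point force P=-2 kN at a=16/5 m (b=L-a=24/5):
  θ_3 = -Pb(L²-b²-3x²)/(6LEI)  [x≤a] = -(-2)·(24/5)·(8²-(24/5)²-3·(8/5)²)/(6·8·50000) = 52/390625 rad
Load 4 — applied couple M₀=7 kN·m at a=2 m (b=L-a=6):
  θ_4 = (M₀x²/(2L)+C₁)/EI  [x≤a] with C₁=M₀(3b²-L²)/(6L)=77/12 = (7·(8/5)²/(2·8)+(77/12))/50000 = 2261/15000000 rad
Superposition: θ = Σ θ_i = -99741/25000000 rad ≈ -0.003990 rad

θ(8/5) = -99741/25000000 rad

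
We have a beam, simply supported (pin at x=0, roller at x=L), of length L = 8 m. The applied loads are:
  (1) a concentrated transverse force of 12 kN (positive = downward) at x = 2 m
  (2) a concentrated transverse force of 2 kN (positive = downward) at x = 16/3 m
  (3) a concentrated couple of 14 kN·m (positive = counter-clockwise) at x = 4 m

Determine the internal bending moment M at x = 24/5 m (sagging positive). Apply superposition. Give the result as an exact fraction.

Load 1 — point force P=12 kN at a=2 m (b=L-a=6):
  M_1 = Pa(L-x)/L  [x>a] = 12·2·(8-(24/5))/8 = 48/5 kN·m
Load 2 — point force P=2 kN at a=16/3 m (b=L-a=8/3):
  M_2 = Pbx/L  [x≤a] = 2·(8/3)·(24/5)/8 = 16/5 kN·m
Load 3 — applied couple M₀=14 kN·m at a=4 m (b=L-a=4):
  M_3 = M₀x/L - M₀  [x>a] = 14·(24/5)/8 - 14 = -28/5 kN·m
Superposition: M = Σ M_i = 36/5 kN·m ≈ 7.200000 kN·m

M(24/5) = 36/5 kN·m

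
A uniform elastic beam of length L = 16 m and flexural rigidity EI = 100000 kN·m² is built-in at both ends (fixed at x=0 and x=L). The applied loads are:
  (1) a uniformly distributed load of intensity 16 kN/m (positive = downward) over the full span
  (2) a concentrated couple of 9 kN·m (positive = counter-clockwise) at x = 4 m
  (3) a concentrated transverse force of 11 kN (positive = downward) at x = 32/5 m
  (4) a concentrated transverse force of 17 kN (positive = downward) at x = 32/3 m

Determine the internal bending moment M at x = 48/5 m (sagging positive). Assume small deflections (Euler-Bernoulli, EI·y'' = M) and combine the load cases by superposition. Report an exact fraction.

M(48/5) = 48329171/270000 kN·m

Load 1 — uniform load w=16 kN/m over full span:
  M_1 = wLx/2 - wL²/12 - wx²/2 = 16·16·(48/5)/2 - 16·16²/12 - 16·(48/5)²/2 = 11264/75 kN·m
Load 2 — applied couple M₀=9 kN·m at a=4 m (b=L-a=12):
  M_2 = R_Ax - M_A - M₀  [x>a] with R_A=81/128, M_A=-27/16 = (81/128)·(48/5) - (-27/16) - 9 = -99/80 kN·m
Load 3 — point force P=11 kN at a=32/5 m (b=L-a=48/5):
  M_3 = Pa²(a+3b)(L-x)/L³ - Pa²b/L²  [x>a] = 11·(32/5)²·((32/5)+3·(48/5))·(16-(48/5))/16³ - 11·(32/5)²·(48/5)/16² = 4928/625 kN·m
Load 4 — point force P=17 kN at a=32/3 m (b=L-a=16/3):
  M_4 = Pb²(3a+b)x/L³ - Pab²/L²  [x≤a] = 17·(16/3)²·(3·(32/3)+(16/3))·(48/5)/16³ - 17·(32/3)·(16/3)²/16² = 2992/135 kN·m
Superposition: M = Σ M_i = 48329171/270000 kN·m ≈ 178.996930 kN·m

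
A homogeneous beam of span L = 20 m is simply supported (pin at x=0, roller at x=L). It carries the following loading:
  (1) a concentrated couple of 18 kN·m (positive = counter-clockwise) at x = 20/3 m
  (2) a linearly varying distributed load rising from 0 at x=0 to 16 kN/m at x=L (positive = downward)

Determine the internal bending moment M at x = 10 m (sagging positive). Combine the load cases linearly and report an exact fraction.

M(10) = 391 kN·m

Load 1 — applied couple M₀=18 kN·m at a=20/3 m (b=L-a=40/3):
  M_1 = M₀x/L - M₀  [x>a] = 18·10/20 - 18 = -9 kN·m
Load 2 — triangular load w₀=16 kN/m (0→w₀ over full span):
  M_2 = w₀Lx/6 - w₀x³/(6L) = 16·20·10/6 - 16·10³/(6·20) = 400 kN·m
Superposition: M = Σ M_i = 391 kN·m ≈ 391.000000 kN·m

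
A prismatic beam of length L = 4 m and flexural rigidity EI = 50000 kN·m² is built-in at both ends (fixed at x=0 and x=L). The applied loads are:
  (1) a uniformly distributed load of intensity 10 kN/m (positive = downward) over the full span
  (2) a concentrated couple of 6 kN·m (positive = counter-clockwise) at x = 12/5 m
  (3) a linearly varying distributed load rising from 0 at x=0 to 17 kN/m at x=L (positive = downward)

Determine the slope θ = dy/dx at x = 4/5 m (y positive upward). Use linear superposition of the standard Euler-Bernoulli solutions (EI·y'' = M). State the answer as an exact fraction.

Load 1 — uniform load w=10 kN/m over full span:
  θ_1 = -wx(L-x)(L-2x)/(12EI) = -10·(4/5)·(4-(4/5))·(4-2·(4/5))/(12·50000) = -8/78125 rad
Load 2 — applied couple M₀=6 kN·m at a=12/5 m (b=L-a=8/5):
  θ_2 = (R_Ax²/2 - M_Ax)/EI  [x≤a] with R_A=54/25, M_A=48/25 = ((54/25)·(4/5)²/2 - (48/25)·(4/5))/50000 = -33/1953125 rad
Load 3 — triangular load w₀=17 kN/m (0→w₀ over full span):
  θ_3 = -w₀(2x(L-x)(L-2x)(x+2L)+x²(L-x)²)/(120LEI) = -17·(2·(4/5)·(4-(4/5))·(4-2·(4/5))·((4/5)+2·4)+(4/5)²·(4-(4/5))²)/(120·4·50000) = -476/5859375 rad
Superposition: θ = Σ θ_i = -47/234375 rad ≈ -0.000201 rad

θ(4/5) = -47/234375 rad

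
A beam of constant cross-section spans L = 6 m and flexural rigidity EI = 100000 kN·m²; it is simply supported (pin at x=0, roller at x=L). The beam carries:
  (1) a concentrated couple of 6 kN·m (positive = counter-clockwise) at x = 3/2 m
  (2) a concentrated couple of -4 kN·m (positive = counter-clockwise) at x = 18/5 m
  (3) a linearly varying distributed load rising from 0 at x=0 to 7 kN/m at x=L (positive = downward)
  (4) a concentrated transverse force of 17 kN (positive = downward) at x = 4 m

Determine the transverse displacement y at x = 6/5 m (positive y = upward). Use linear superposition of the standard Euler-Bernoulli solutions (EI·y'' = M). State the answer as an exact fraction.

Load 1 — applied couple M₀=6 kN·m at a=3/2 m (b=L-a=9/2):
  y_1 = (M₀x³/(6L)+C₁x)/EI  [x≤a] with C₁=M₀(3b²-L²)/(6L)=33/8 = (6·(6/5)³/(6·6)+(33/8)·(6/5))/100000 = 2619/50000000 m
Load 2 — applied couple M₀=-4 kN·m at a=18/5 m (b=L-a=12/5):
  y_2 = (M₀x³/(6L)+C₁x)/EI  [x≤a] with C₁=M₀(3b²-L²)/(6L)=52/25 = ((-4)·(6/5)³/(6·6)+(52/25)·(6/5))/100000 = 9/390625 m
Load 3 — triangular load w₀=7 kN/m (0→w₀ over full span):
  y_3 = -w₀x(7L⁴-10L²x²+3x⁴)/(360LEI) = -7·(6/5)·(7·6⁴-10·6²·(6/5)²+3·(6/5)⁴)/(360·6·100000) = -16254/48828125 m
Load 4 — point force P=17 kN at a=4 m (b=L-a=2):
  y_4 = -Pbx(L²-b²-x²)/(6LEI)  [x≤a] = -17·2·(6/5)·(6²-2²-(6/5)²)/(6·6·100000) = -3247/9375000 m
Superposition: y = Σ y_i = -11321411/18750000000 m ≈ -0.000604 m

y(6/5) = -11321411/18750000000 m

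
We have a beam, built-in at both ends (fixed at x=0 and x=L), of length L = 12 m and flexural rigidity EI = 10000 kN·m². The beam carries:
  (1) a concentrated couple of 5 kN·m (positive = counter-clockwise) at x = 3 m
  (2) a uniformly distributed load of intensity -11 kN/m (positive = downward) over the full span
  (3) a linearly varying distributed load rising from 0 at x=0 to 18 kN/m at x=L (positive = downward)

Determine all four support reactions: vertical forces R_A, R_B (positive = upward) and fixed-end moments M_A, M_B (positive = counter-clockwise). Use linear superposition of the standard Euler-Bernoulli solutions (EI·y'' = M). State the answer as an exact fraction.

Load 1 — applied couple M₀=5 kN·m at a=3 m (b=L-a=9):
  R_A = 6M₀ab/L³ = 6·5·3·9/12³ = 15/32 kN
  M_A = M₀b(2a-b)/L² = 5·9·(2·3-9)/12² = -15/16 kN·m
  R_B = -6M₀ab/L³ = -6·5·3·9/12³ = -15/32 kN
  M_B = M₀a(2b-a)/L² = 5·3·(2·9-3)/12² = 25/16 kN·m
Load 2 — uniform load w=-11 kN/m over full span:
  R_A = wL/2 = (-11)·12/2 = -66 kN
  M_A = wL²/12 = (-11)·12²/12 = -132 kN·m
  R_B = wL/2 = (-11)·12/2 = -66 kN
  M_B = -wL²/12 = -(-11)·12²/12 = 132 kN·m
Load 3 — triangular load w₀=18 kN/m (0→w₀ over full span):
  R_A = 3w₀L/20 = 3·18·12/20 = 162/5 kN
  M_A = w₀L²/30 = 18·12²/30 = 432/5 kN·m
  R_B = 7w₀L/20 = 7·18·12/20 = 378/5 kN
  M_B = -w₀L²/20 = -18·12²/20 = -648/5 kN·m
Superposition: R_A = -5301/160 kN, M_A = -3723/80 kN·m, R_B = 1461/160 kN, M_B = 317/80 kN·m

R_A = -5301/160 kN, M_A = -3723/80 kN·m, R_B = 1461/160 kN, M_B = 317/80 kN·m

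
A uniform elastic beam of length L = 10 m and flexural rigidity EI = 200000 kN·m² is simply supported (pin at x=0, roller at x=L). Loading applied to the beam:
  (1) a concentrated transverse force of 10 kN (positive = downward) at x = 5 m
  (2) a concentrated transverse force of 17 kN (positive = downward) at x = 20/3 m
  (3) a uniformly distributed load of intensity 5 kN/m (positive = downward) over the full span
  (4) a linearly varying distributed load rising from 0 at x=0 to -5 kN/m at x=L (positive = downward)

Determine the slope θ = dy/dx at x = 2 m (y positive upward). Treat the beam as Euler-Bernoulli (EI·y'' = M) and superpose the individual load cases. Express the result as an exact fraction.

θ(2) = -6779/6480000 rad

Load 1 — point force P=10 kN at a=5 m (b=L-a=5):
  θ_1 = -Pb(L²-b²-3x²)/(6LEI)  [x≤a] = -10·5·(10²-5²-3·2²)/(6·10·200000) = -21/80000 rad
Load 2 — point force P=17 kN at a=20/3 m (b=L-a=10/3):
  θ_2 = -Pb(L²-b²-3x²)/(6LEI)  [x≤a] = -17·(10/3)·(10²-(10/3)²-3·2²)/(6·10·200000) = -2941/8100000 rad
Load 3 — uniform load w=5 kN/m over full span:
  θ_3 = -w(L³-6Lx²+4x³)/(24EI) = -5·(10³-6·10·2²+4·2³)/(24·200000) = -33/40000 rad
Load 4 — triangular load w₀=-5 kN/m (0→w₀ over full span):
  θ_4 = -w₀(7L⁴-30L²x²+15x⁴)/(360LEI) = -(-5)·(7·10⁴-30·10²·2²+15·2⁴)/(360·10·200000) = 91/225000 rad
Superposition: θ = Σ θ_i = -6779/6480000 rad ≈ -0.001046 rad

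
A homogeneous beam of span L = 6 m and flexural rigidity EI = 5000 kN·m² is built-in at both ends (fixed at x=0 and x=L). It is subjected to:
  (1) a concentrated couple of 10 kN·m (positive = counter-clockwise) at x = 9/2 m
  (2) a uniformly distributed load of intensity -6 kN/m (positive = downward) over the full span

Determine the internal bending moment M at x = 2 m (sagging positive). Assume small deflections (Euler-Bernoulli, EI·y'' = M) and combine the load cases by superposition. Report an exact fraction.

M(2) = -43/8 kN·m

Load 1 — applied couple M₀=10 kN·m at a=9/2 m (b=L-a=3/2):
  M_1 = R_Ax - M_A  [x≤a] with R_A=15/8, M_A=25/8 = (15/8)·2 - (25/8) = 5/8 kN·m
Load 2 — uniform load w=-6 kN/m over full span:
  M_2 = wLx/2 - wL²/12 - wx²/2 = (-6)·6·2/2 - (-6)·6²/12 - (-6)·2²/2 = -6 kN·m
Superposition: M = Σ M_i = -43/8 kN·m ≈ -5.375000 kN·m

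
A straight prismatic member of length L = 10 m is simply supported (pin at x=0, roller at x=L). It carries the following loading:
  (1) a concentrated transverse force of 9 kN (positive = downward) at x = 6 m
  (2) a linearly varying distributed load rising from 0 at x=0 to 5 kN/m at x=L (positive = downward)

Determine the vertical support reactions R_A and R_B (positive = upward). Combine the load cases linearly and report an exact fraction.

Load 1 — point force P=9 kN at a=6 m (b=L-a=4):
  R_A = Pb/L = 9·4/10 = 18/5 kN
  R_B = Pa/L = 9·6/10 = 27/5 kN
Load 2 — triangular load w₀=5 kN/m (0→w₀ over full span):
  R_A = w₀L/6 = 5·10/6 = 25/3 kN
  R_B = w₀L/3 = 5·10/3 = 50/3 kN
Superposition: R_A = 179/15 kN, R_B = 331/15 kN

R_A = 179/15 kN, R_B = 331/15 kN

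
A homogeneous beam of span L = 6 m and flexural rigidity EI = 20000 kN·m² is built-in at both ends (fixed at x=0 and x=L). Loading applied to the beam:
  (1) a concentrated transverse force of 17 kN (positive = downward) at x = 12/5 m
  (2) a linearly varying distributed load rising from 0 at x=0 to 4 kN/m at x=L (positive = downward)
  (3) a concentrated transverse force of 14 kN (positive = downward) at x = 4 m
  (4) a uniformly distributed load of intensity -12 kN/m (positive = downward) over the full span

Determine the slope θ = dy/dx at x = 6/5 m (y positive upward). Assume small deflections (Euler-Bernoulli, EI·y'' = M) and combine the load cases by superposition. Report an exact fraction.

Load 1 — point force P=17 kN at a=12/5 m (b=L-a=18/5):
  θ_1 = -Pb²x(2aL-(3a+b)x)/(2L³EI)  [x≤a] = -17·(18/5)²·(6/5)·(2·(12/5)·6-(3·(12/5)+(18/5))·(6/5))/(2·6³·20000) = -15147/31250000 rad
Load 2 — triangular load w₀=4 kN/m (0→w₀ over full span):
  θ_2 = -w₀(2x(L-x)(L-2x)(x+2L)+x²(L-x)²)/(120LEI) = -4·(2·(6/5)·(6-(6/5))·(6-2·(6/5))·((6/5)+2·6)+(6/5)²·(6-(6/5))²)/(120·6·20000) = -63/390625 rad
Load 3 — point force P=14 kN at a=4 m (b=L-a=2):
  θ_3 = -Pb²x(2aL-(3a+b)x)/(2L³EI)  [x≤a] = -14·2²·(6/5)·(2·4·6-(3·4+2)·(6/5))/(2·6³·20000) = -91/375000 rad
Load 4 — uniform load w=-12 kN/m over full span:
  θ_4 = -wx(L-x)(L-2x)/(12EI) = -(-12)·(6/5)·(6-(6/5))·(6-2·(6/5))/(12·20000) = 81/78125 rad
Superposition: θ = Σ θ_i = 13889/93750000 rad ≈ 0.000148 rad

θ(6/5) = 13889/93750000 rad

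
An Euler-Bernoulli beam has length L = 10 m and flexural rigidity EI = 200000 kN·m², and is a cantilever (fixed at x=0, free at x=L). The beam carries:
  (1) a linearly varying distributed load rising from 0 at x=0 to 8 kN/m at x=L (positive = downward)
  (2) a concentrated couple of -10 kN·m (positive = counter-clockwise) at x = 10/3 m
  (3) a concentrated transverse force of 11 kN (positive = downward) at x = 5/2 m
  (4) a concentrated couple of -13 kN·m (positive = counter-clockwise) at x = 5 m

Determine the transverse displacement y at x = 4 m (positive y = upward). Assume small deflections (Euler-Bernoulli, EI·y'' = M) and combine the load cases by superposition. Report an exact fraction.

y(4) = -7214851/720000000 m

Load 1 — triangular load w₀=8 kN/m (0→w₀ over full span):
  y_1 = (w₀Lx³/12-w₀L²x²/6-w₀x⁵/(120L))/EI = (8·10·4³/12-8·10²·4²/6-8·4⁵/(120·10))/200000 = -2008/234375 m
Load 2 — applied couple M₀=-10 kN·m at a=10/3 m (b=L-a=20/3):
  y_2 = M₀a(2x-a)/(2EI)  [x>a] = (-10)·(10/3)·(2·4-(10/3))/(2·200000) = -7/18000 m
Load 3 — point force P=11 kN at a=5/2 m (b=L-a=15/2):
  y_3 = -Pa²(3x-a)/(6EI)  [x>a] = -11·(5/2)²·(3·4-(5/2))/(6·200000) = -209/384000 m
Load 4 — applied couple M₀=-13 kN·m at a=5 m (b=L-a=5):
  y_4 = M₀x²/(2EI)  [x≤a] = (-13)·4²/(2·200000) = -13/25000 m
Superposition: y = Σ y_i = -7214851/720000000 m ≈ -0.010021 m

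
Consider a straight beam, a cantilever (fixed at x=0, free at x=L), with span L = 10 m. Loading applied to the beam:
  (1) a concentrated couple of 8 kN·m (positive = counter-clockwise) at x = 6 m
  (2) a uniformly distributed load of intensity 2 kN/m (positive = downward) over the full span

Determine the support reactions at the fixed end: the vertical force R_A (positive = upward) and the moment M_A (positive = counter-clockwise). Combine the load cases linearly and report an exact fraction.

Load 1 — applied couple M₀=8 kN·m at a=6 m (b=L-a=4):
  R_A = 0 kN
  M_A = -M₀ = -8 kN·m
Load 2 — uniform load w=2 kN/m over full span:
  R_A = wL = 2·10 = 20 kN
  M_A = wL²/2 = 2·10²/2 = 100 kN·m
Superposition: R_A = 20 kN, M_A = 92 kN·m

R_A = 20 kN, M_A = 92 kN·m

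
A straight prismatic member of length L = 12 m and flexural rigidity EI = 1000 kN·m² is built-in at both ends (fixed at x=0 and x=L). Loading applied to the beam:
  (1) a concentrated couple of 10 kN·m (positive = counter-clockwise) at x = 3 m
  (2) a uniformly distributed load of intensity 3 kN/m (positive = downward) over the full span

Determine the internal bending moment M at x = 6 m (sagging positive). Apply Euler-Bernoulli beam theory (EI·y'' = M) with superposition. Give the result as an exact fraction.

M(6) = 31/2 kN·m

Load 1 — applied couple M₀=10 kN·m at a=3 m (b=L-a=9):
  M_1 = R_Ax - M_A - M₀  [x>a] with R_A=15/16, M_A=-15/8 = (15/16)·6 - (-15/8) - 10 = -5/2 kN·m
Load 2 — uniform load w=3 kN/m over full span:
  M_2 = wLx/2 - wL²/12 - wx²/2 = 3·12·6/2 - 3·12²/12 - 3·6²/2 = 18 kN·m
Superposition: M = Σ M_i = 31/2 kN·m ≈ 15.500000 kN·m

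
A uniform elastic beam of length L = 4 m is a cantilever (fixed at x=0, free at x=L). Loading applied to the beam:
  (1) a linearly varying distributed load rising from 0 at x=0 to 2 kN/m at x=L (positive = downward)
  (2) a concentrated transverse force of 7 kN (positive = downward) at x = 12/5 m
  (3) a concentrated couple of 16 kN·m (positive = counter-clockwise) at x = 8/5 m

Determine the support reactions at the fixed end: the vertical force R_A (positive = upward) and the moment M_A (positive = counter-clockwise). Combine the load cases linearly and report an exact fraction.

Load 1 — triangular load w₀=2 kN/m (0→w₀ over full span):
  R_A = w₀L/2 = 2·4/2 = 4 kN
  M_A = w₀L²/3 = 2·4²/3 = 32/3 kN·m
Load 2 — point force P=7 kN at a=12/5 m (b=L-a=8/5):
  R_A = P = 7 kN
  M_A = Pa = 7·(12/5) = 84/5 kN·m
Load 3 — applied couple M₀=16 kN·m at a=8/5 m (b=L-a=12/5):
  R_A = 0 kN
  M_A = -M₀ = -16 kN·m
Superposition: R_A = 11 kN, M_A = 172/15 kN·m

R_A = 11 kN, M_A = 172/15 kN·m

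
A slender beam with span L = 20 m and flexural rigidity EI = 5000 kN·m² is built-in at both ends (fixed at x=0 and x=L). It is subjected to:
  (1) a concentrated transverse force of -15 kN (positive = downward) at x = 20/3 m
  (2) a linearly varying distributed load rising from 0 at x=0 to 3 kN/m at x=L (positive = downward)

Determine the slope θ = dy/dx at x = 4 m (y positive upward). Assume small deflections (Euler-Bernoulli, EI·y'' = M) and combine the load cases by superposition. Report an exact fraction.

Load 1 — point force P=-15 kN at a=20/3 m (b=L-a=40/3):
  θ_1 = -Pb²x(2aL-(3a+b)x)/(2L³EI)  [x≤a] = -(-15)·(40/3)²·4·(2·(20/3)·20-(3·(20/3)+(40/3))·4)/(2·20³·5000) = 4/225 rad
Load 2 — triangular load w₀=3 kN/m (0→w₀ over full span):
  θ_2 = -w₀(2x(L-x)(L-2x)(x+2L)+x²(L-x)²)/(120LEI) = -3·(2·4·(20-4)·(20-2·4)·(4+2·20)+4²·(20-4)²)/(120·20·5000) = -56/3125 rad
Superposition: θ = Σ θ_i = -4/28125 rad ≈ -0.000142 rad

θ(4) = -4/28125 rad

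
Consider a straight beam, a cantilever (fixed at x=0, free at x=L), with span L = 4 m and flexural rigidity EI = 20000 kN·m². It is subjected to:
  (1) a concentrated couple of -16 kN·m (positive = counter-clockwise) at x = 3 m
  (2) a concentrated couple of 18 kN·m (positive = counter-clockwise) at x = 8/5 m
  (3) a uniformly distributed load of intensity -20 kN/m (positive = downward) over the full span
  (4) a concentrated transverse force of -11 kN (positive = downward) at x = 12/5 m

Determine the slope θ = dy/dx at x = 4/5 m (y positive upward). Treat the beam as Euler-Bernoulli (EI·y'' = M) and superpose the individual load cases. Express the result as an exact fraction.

Load 1 — applied couple M₀=-16 kN·m at a=3 m (b=L-a=1):
  θ_1 = M₀x/EI  [x≤a] = (-16)·(4/5)/20000 = -2/3125 rad
Load 2 — applied couple M₀=18 kN·m at a=8/5 m (b=L-a=12/5):
  θ_2 = M₀x/EI  [x≤a] = 18·(4/5)/20000 = 9/12500 rad
Load 3 — uniform load w=-20 kN/m over full span:
  θ_3 = -wx(x²-3Lx+3L²)/(6EI) = -(-20)·(4/5)·((4/5)²-3·4·(4/5)+3·4²)/(6·20000) = 244/46875 rad
Load 4 — point force P=-11 kN at a=12/5 m (b=L-a=8/5):
  θ_4 = -Px(2a-x)/(2EI)  [x≤a] = -(-11)·(4/5)·(2·(12/5)-(4/5))/(2·20000) = 11/12500 rad
Superposition: θ = Σ θ_i = 289/46875 rad ≈ 0.006165 rad

θ(4/5) = 289/46875 rad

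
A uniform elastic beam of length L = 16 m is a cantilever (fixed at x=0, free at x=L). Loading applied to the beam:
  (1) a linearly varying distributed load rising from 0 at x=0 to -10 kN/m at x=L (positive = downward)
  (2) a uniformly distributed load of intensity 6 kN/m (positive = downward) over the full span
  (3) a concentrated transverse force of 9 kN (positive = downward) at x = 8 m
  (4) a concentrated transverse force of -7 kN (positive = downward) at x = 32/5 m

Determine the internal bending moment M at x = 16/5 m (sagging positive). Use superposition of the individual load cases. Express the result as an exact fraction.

Load 1 — triangular load w₀=-10 kN/m (0→w₀ over full span):
  M_1 = w₀Lx/2 - w₀L²/3 - w₀x³/(6L) = (-10)·16·(16/5)/2 - (-10)·16²/3 - (-10)·(16/5)³/(6·16) = 45056/75 kN·m
Load 2 — uniform load w=6 kN/m over full span:
  M_2 = -w(L-x)²/2 = -6·(16-(16/5))²/2 = -12288/25 kN·m
Load 3 — point force P=9 kN at a=8 m (b=L-a=8):
  M_3 = -P(a-x)  [x≤a] = -9·(8-(16/5)) = -216/5 kN·m
Load 4 — point force P=-7 kN at a=32/5 m (b=L-a=48/5):
  M_4 = -P(a-x)  [x≤a] = -(-7)·((32/5)-(16/5)) = 112/5 kN·m
Superposition: M = Σ M_i = 6632/75 kN·m ≈ 88.426667 kN·m

M(16/5) = 6632/75 kN·m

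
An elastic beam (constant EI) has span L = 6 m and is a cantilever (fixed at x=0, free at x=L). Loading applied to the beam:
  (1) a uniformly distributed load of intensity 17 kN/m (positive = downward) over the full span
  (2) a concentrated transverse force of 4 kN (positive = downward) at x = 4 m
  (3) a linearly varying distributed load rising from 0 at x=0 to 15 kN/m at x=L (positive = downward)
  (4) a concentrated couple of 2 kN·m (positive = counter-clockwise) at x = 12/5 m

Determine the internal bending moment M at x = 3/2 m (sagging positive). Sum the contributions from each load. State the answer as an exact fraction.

Load 1 — uniform load w=17 kN/m over full span:
  M_1 = -w(L-x)²/2 = -17·(6-(3/2))²/2 = -1377/8 kN·m
Load 2 — point force P=4 kN at a=4 m (b=L-a=2):
  M_2 = -P(a-x)  [x≤a] = -4·(4-(3/2)) = -10 kN·m
Load 3 — triangular load w₀=15 kN/m (0→w₀ over full span):
  M_3 = w₀Lx/2 - w₀L²/3 - w₀x³/(6L) = 15·6·(3/2)/2 - 15·6²/3 - 15·(3/2)³/(6·6) = -3645/32 kN·m
Load 4 — applied couple M₀=2 kN·m at a=12/5 m (b=L-a=18/5):
  M_4 = M₀  [x≤a] = 2 = 2 kN·m
Superposition: M = Σ M_i = -9409/32 kN·m ≈ -294.031250 kN·m

M(3/2) = -9409/32 kN·m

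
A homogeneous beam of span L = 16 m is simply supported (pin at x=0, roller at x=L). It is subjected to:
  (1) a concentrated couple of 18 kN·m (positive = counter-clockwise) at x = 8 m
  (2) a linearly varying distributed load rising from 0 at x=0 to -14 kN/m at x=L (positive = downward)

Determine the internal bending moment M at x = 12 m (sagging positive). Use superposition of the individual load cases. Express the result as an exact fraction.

M(12) = -401/2 kN·m

Load 1 — applied couple M₀=18 kN·m at a=8 m (b=L-a=8):
  M_1 = M₀x/L - M₀  [x>a] = 18·12/16 - 18 = -9/2 kN·m
Load 2 — triangular load w₀=-14 kN/m (0→w₀ over full span):
  M_2 = w₀Lx/6 - w₀x³/(6L) = (-14)·16·12/6 - (-14)·12³/(6·16) = -196 kN·m
Superposition: M = Σ M_i = -401/2 kN·m ≈ -200.500000 kN·m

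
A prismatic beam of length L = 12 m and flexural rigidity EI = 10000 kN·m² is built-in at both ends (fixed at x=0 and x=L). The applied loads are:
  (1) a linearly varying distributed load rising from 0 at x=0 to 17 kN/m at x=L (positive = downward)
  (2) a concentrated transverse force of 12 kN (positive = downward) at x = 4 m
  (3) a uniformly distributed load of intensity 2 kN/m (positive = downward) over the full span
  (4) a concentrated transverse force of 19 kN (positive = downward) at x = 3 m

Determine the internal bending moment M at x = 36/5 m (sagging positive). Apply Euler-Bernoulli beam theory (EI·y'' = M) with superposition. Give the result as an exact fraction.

Load 1 — triangular load w₀=17 kN/m (0→w₀ over full span):
  M_1 = 3w₀Lx/20 - w₀L²/30 - w₀x³/(6L) = 3·17·12·(36/5)/20 - 17·12²/30 - 17·(36/5)³/(6·12) = 6324/125 kN·m
Load 2 — point force P=12 kN at a=4 m (b=L-a=8):
  M_2 = Pa²(a+3b)(L-x)/L³ - Pa²b/L²  [x>a] = 12·4²·(4+3·8)·(12-(36/5))/12³ - 12·4²·8/12² = 64/15 kN·m
Load 3 — uniform load w=2 kN/m over full span:
  M_3 = wLx/2 - wL²/12 - wx²/2 = 2·12·(36/5)/2 - 2·12²/12 - 2·(36/5)²/2 = 264/25 kN·m
Load 4 — point force P=19 kN at a=3 m (b=L-a=9):
  M_4 = Pa²(a+3b)(L-x)/L³ - Pa²b/L²  [x>a] = 19·3²·(3+3·9)·(12-(36/5))/12³ - 19·3²·9/12² = 57/16 kN·m
Superposition: M = Σ M_i = 413887/6000 kN·m ≈ 68.981167 kN·m

M(36/5) = 413887/6000 kN·m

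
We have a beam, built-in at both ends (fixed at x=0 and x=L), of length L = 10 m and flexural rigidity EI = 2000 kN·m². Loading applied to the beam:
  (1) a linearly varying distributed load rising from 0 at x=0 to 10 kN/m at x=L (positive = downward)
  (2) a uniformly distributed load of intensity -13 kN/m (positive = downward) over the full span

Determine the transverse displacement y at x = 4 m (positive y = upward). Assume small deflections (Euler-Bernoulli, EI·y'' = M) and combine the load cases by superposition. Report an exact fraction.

Load 1 — triangular load w₀=10 kN/m (0→w₀ over full span):
  y_1 = -w₀x²(L-x)²(x+2L)/(120LEI) = -10·4²·(10-4)²·(4+2·10)/(120·10·2000) = -36/625 m
Load 2 — uniform load w=-13 kN/m over full span:
  y_2 = -wx²(L-x)²/(24EI) = -(-13)·4²·(10-4)²/(24·2000) = 39/250 m
Superposition: y = Σ y_i = 123/1250 m ≈ 0.098400 m

y(4) = 123/1250 m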